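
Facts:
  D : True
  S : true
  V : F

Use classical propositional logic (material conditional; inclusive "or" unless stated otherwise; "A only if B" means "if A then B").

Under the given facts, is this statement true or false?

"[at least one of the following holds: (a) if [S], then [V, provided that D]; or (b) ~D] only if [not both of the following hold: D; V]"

In symbols: ((S -> (D -> V)) | ~D) -> (D nand V)

D -> V = T -> F = F
S -> (D -> V) = T -> F = F
~D = ~T = F
(S -> (D -> V)) | ~D = F | F = F
D nand V = T nand F = T
((S -> (D -> V)) | ~D) -> (D nand V) = F -> T = T

The statement is true.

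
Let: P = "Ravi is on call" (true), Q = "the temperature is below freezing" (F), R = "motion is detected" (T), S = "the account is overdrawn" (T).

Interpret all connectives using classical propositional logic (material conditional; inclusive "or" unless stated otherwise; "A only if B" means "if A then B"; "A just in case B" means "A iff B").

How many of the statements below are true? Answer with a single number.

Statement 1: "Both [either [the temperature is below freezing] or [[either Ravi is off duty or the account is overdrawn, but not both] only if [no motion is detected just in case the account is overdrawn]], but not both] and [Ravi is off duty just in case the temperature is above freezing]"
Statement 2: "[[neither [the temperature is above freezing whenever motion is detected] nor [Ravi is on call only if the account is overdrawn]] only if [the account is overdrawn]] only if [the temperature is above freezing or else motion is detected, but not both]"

0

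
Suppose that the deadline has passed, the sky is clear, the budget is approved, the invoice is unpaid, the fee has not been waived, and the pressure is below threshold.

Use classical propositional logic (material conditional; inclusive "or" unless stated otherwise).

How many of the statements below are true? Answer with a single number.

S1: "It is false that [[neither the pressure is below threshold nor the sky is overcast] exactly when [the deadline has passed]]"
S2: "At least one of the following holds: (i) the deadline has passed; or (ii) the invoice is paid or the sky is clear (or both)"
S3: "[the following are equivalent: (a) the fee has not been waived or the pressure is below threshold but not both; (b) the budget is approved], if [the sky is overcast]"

3

Let V = "the pressure is above threshold" (F), Q = "the sky is overcast" (F), P = "the deadline has passed" (T), S = "the invoice is paid" (F), U = "the fee has been waived" (F), R = "the budget is approved" (T).

S1: This is ¬((¬V ↓ Q) ↔ P).

¬V = ¬F = T
¬V ↓ Q = T ↓ F = F
(¬V ↓ Q) ↔ P = F ↔ T = F
¬((¬V ↓ Q) ↔ P) = ¬F = T
So S1 is true.

S2: Formalization: P ∨ (S ∨ ¬Q)

¬Q = ¬F = T
S ∨ ¬Q = F ∨ T = T
P ∨ (S ∨ ¬Q) = T ∨ T = T
Thus S2 is true.

S3: In symbols: Q → ((¬U ⊕ ¬V) ↔ R)

¬U = ¬F = T
¬V = ¬F = T
¬U ⊕ ¬V = T ⊕ T = F
(¬U ⊕ ¬V) ↔ R = F ↔ T = F
Q → ((¬U ⊕ ¬V) ↔ R) = F → F = T
So S3 is true.

Count: 3.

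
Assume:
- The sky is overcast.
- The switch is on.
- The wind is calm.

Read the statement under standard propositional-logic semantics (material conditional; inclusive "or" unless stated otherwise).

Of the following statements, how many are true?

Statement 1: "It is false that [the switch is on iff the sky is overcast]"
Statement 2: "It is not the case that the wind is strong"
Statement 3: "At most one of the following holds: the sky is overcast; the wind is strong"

Let Q = "the switch is on" (T), P = "the sky is overcast" (T), R = "the wind is strong" (F).

Statement 1: This is ¬(Q ↔ P).

Q ↔ P = T ↔ T = T
¬(Q ↔ P) = ¬T = F
So Statement 1 is false.

Statement 2: Formalization: ¬R

¬R = ¬F = T
Hence Statement 2 is true.

Statement 3: This is P ↑ R.

P ↑ R = T ↑ F = T
Thus Statement 3 is true.

2 of the 3 statements are true (Statement 2, Statement 3).

2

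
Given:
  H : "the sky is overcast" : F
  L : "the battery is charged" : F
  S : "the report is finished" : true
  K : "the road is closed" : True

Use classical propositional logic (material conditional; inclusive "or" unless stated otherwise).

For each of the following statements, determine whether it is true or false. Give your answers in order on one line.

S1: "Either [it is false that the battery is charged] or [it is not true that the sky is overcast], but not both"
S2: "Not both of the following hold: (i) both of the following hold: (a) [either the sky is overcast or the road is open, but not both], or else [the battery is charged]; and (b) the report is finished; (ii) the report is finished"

S1: In symbols: ¬L ⊕ ¬H

¬L = ¬F = T
¬H = ¬F = T
¬L ⊕ ¬H = T ⊕ T = F
Thus S1 is false.

S2: This is (((H ⊕ ¬K) ∨ L) ∧ S) ↑ S.

¬K = ¬T = F
H ⊕ ¬K = F ⊕ F = F
(H ⊕ ¬K) ∨ L = F ∨ F = F
((H ⊕ ¬K) ∨ L) ∧ S = F ∧ T = F
(((H ⊕ ¬K) ∨ L) ∧ S) ↑ S = F ↑ T = T
Thus S2 is true.

S1 F; S2 T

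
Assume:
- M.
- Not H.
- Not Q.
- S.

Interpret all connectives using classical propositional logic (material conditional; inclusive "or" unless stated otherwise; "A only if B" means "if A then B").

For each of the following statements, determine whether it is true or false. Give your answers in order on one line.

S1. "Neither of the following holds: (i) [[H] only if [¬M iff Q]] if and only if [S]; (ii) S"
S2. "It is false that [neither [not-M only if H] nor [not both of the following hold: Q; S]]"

S1 false; S2 true

S1: In symbols: ((H → (¬M ↔ Q)) ↔ S) ↓ S

¬M = ¬T = F
¬M ↔ Q = F ↔ F = T
H → (¬M ↔ Q) = F → T = T
(H → (¬M ↔ Q)) ↔ S = T ↔ T = T
((H → (¬M ↔ Q)) ↔ S) ↓ S = T ↓ T = F
So S1 is false.

S2: In symbols: ¬((¬M → H) ↓ (Q ↑ S))

¬M = ¬T = F
¬M → H = F → F = T
Q ↑ S = F ↑ T = T
(¬M → H) ↓ (Q ↑ S) = T ↓ T = F
¬((¬M → H) ↓ (Q ↑ S)) = ¬F = T
Thus S2 is true.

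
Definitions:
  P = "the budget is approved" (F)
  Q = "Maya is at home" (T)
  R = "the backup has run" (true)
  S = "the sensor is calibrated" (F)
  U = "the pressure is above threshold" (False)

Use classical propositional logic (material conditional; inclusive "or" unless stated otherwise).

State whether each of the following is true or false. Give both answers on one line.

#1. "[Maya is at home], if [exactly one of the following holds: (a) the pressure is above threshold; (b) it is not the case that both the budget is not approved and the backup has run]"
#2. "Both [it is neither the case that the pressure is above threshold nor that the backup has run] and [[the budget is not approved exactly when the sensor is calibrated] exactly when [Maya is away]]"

#1 true, #2 false

#1: In symbols: (U xor (~P nand R)) -> Q

~P = ~F = T
~P nand R = T nand T = F
U xor (~P nand R) = F xor F = F
(U xor (~P nand R)) -> Q = F -> T = T
Hence #1 is true.

#2: Parsed as (U nor R) & ((~P <-> S) <-> ~Q)

U nor R = F nor T = F
~P = ~F = T
~P <-> S = T <-> F = F
~Q = ~T = F
(~P <-> S) <-> ~Q = F <-> F = T
(U nor R) & ((~P <-> S) <-> ~Q) = F & T = F
Thus #2 is false.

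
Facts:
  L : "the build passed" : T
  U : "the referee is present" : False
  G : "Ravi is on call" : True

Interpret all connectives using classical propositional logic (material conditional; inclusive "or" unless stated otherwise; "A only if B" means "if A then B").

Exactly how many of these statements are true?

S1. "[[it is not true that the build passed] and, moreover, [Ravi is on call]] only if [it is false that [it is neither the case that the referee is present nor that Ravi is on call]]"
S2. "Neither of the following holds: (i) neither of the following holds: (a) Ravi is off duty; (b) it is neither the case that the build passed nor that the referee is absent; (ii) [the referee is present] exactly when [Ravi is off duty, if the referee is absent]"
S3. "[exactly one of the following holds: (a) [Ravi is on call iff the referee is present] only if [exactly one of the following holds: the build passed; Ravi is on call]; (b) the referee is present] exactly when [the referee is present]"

S1: Formalization: (not L and G) -> not (U nor G)

not L = not True = False
not L and G = False and True = False
U nor G = False nor True = False
not (U nor G) = not False = True
(not L and G) -> not (U nor G) = False -> True = True
So S1 is true.

S2: Formalization: (not G nor (L nor not U)) nor (U iff (not U -> not G))

not G = not True = False
not U = not False = True
L nor not U = True nor True = False
not G nor (L nor not U) = False nor False = True
not U = not False = True
not G = not True = False
not U -> not G = True -> False = False
U iff (not U -> not G) = False iff False = True
(not G nor (L nor not U)) nor (U iff (not U -> not G)) = True nor True = False
So S2 is false.

S3: This is (((G iff U) -> (L xor G)) xor U) iff U.

G iff U = True iff False = False
L xor G = True xor True = False
(G iff U) -> (L xor G) = False -> False = True
((G iff U) -> (L xor G)) xor U = True xor False = True
(((G iff U) -> (L xor G)) xor U) iff U = True iff False = False
So S3 is false.

True statements: 1 (S1).

1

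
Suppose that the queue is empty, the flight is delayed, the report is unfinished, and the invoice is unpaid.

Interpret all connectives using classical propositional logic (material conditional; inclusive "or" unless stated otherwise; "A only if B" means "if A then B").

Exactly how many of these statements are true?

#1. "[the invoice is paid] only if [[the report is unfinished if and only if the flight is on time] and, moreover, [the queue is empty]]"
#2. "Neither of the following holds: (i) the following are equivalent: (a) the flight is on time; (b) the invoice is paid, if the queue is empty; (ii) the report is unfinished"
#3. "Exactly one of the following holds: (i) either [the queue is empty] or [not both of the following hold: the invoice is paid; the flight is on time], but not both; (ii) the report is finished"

Let S = "the invoice is paid" (F), D = "the report is finished" (F), P = "the flight is delayed" (T), Q = "the queue is empty" (T).

#1: In symbols: S → ((¬D ↔ ¬P) ∧ Q)

¬D = ¬F = T
¬P = ¬T = F
¬D ↔ ¬P = T ↔ F = F
(¬D ↔ ¬P) ∧ Q = F ∧ T = F
S → ((¬D ↔ ¬P) ∧ Q) = F → F = T
So #1 is true.

#2: This is (¬P ↔ (Q → S)) ↓ ¬D.

¬P = ¬T = F
Q → S = T → F = F
¬P ↔ (Q → S) = F ↔ F = T
¬D = ¬F = T
(¬P ↔ (Q → S)) ↓ ¬D = T ↓ T = F
Hence #2 is false.

#3: Formalization: (Q ⊕ (S ↑ ¬P)) ⊕ D

¬P = ¬T = F
S ↑ ¬P = F ↑ F = T
Q ⊕ (S ↑ ¬P) = T ⊕ T = F
(Q ⊕ (S ↑ ¬P)) ⊕ D = F ⊕ F = F
Hence #3 is false.

Count: 1.

1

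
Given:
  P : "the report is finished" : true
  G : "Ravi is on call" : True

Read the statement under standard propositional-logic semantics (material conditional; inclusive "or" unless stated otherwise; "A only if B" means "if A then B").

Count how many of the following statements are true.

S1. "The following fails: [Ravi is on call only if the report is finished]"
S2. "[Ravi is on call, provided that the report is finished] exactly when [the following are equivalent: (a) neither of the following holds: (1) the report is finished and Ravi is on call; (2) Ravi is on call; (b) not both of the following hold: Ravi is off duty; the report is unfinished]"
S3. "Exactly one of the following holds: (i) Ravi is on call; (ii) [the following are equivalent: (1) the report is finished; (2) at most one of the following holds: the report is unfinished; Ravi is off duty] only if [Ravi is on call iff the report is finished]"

S1: Parsed as ~(G -> P)

G -> P = T -> T = T
~(G -> P) = ~T = F
Thus S1 is false.

S2: In symbols: (P -> G) <-> (((P & G) nor G) <-> (~G nand ~P))

P -> G = T -> T = T
P & G = T & T = T
(P & G) nor G = T nor T = F
~G = ~T = F
~P = ~T = F
~G nand ~P = F nand F = T
((P & G) nor G) <-> (~G nand ~P) = F <-> T = F
(P -> G) <-> (((P & G) nor G) <-> (~G nand ~P)) = T <-> F = F
Thus S2 is false.

S3: Formalization: G xor ((P <-> (~P nand ~G)) -> (G <-> P))

~P = ~T = F
~G = ~T = F
~P nand ~G = F nand F = T
P <-> (~P nand ~G) = T <-> T = T
G <-> P = T <-> T = T
(P <-> (~P nand ~G)) -> (G <-> P) = T -> T = T
G xor ((P <-> (~P nand ~G)) -> (G <-> P)) = T xor T = F
So S3 is false.

0 of the 3 statements are true (none).

0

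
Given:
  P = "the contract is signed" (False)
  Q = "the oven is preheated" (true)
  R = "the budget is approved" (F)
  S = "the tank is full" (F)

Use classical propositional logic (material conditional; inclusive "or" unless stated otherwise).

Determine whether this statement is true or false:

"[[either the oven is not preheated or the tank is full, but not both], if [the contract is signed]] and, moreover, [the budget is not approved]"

In symbols: (P → (¬Q ⊕ S)) ∧ ¬R

¬Q = ¬T = F
¬Q ⊕ S = F ⊕ F = F
P → (¬Q ⊕ S) = F → F = T
¬R = ¬F = T
(P → (¬Q ⊕ S)) ∧ ¬R = T ∧ T = T

The statement is true.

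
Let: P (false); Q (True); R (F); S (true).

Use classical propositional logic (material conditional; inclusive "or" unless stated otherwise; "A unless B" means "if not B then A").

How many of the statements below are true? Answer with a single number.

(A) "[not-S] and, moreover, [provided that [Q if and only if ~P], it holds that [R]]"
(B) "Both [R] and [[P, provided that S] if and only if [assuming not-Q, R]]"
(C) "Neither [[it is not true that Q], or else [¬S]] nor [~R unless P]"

0

(A): Formalization: ~S & ((Q <-> ~P) -> R)

~S = ~T = F
~P = ~F = T
Q <-> ~P = T <-> T = T
(Q <-> ~P) -> R = T -> F = F
~S & ((Q <-> ~P) -> R) = F & F = F
Hence (A) is false.

(B): This is R & ((S -> P) <-> (~Q -> R)).

S -> P = T -> F = F
~Q = ~T = F
~Q -> R = F -> F = T
(S -> P) <-> (~Q -> R) = F <-> T = F
R & ((S -> P) <-> (~Q -> R)) = F & F = F
Hence (B) is false.

(C): In symbols: (~Q | ~S) nor (~R | P)

~Q = ~T = F
~S = ~T = F
~Q | ~S = F | F = F
~R = ~F = T
~R | P = T | F = T
(~Q | ~S) nor (~R | P) = F nor T = F
Thus (C) is false.

0 of the 3 statements are true (none).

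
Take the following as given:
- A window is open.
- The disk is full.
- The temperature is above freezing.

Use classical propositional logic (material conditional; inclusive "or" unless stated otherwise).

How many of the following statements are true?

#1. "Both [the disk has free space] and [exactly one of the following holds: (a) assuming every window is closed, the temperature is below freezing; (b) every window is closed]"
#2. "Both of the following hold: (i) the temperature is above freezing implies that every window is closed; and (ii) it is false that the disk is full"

0

Let N = "the disk is full" (T), U = "a window is open" (T), W = "the temperature is below freezing" (F).

#1: Parsed as ¬N ∧ ((¬U → W) ⊕ ¬U)

¬N = ¬T = F
¬U = ¬T = F
¬U → W = F → F = T
¬U = ¬T = F
(¬U → W) ⊕ ¬U = T ⊕ F = T
¬N ∧ ((¬U → W) ⊕ ¬U) = F ∧ T = F
So #1 is false.

#2: In symbols: (¬W → ¬U) ∧ ¬N

¬W = ¬F = T
¬U = ¬T = F
¬W → ¬U = T → F = F
¬N = ¬T = F
(¬W → ¬U) ∧ ¬N = F ∧ F = F
Thus #2 is false.

Count: 0.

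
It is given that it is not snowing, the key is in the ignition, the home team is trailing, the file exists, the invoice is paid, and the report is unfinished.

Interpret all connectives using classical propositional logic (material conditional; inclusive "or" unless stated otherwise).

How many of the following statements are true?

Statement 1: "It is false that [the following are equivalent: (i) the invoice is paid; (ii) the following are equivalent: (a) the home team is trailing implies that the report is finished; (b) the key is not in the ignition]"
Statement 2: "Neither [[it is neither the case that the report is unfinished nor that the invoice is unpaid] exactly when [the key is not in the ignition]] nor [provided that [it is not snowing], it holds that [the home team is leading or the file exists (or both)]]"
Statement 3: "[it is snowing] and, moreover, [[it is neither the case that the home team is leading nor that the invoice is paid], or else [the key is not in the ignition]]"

0

Let H = "the invoice is paid" (T), Q = "the home team is leading" (F), L = "the report is finished" (F), W = "the key is in the ignition" (T), U = "it is snowing" (F), M = "the file exists" (T).

Statement 1: Formalization: ¬(H ↔ ((¬Q → L) ↔ ¬W))

¬Q = ¬F = T
¬Q → L = T → F = F
¬W = ¬T = F
(¬Q → L) ↔ ¬W = F ↔ F = T
H ↔ ((¬Q → L) ↔ ¬W) = T ↔ T = T
¬(H ↔ ((¬Q → L) ↔ ¬W)) = ¬T = F
Hence Statement 1 is false.

Statement 2: This is ((¬L ↓ ¬H) ↔ ¬W) ↓ (¬U → (Q ∨ M)).

¬L = ¬F = T
¬H = ¬T = F
¬L ↓ ¬H = T ↓ F = F
¬W = ¬T = F
(¬L ↓ ¬H) ↔ ¬W = F ↔ F = T
¬U = ¬F = T
Q ∨ M = F ∨ T = T
¬U → (Q ∨ M) = T → T = T
((¬L ↓ ¬H) ↔ ¬W) ↓ (¬U → (Q ∨ M)) = T ↓ T = F
Thus Statement 2 is false.

Statement 3: This is U ∧ ((Q ↓ H) ∨ ¬W).

Q ↓ H = F ↓ T = F
¬W = ¬T = F
(Q ↓ H) ∨ ¬W = F ∨ F = F
U ∧ ((Q ↓ H) ∨ ¬W) = F ∧ F = F
So Statement 3 is false.

True statements: 0 (none).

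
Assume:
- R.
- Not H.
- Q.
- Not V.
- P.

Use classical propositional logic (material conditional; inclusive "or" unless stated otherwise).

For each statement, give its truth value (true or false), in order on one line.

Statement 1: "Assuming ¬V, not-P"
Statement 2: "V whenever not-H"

Statement 1 false; Statement 2 false

Statement 1: In symbols: ~V -> ~P

~V = ~F = T
~P = ~T = F
~V -> ~P = T -> F = F
So Statement 1 is false.

Statement 2: In symbols: ~H -> V

~H = ~F = T
~H -> V = T -> F = F
Thus Statement 2 is false.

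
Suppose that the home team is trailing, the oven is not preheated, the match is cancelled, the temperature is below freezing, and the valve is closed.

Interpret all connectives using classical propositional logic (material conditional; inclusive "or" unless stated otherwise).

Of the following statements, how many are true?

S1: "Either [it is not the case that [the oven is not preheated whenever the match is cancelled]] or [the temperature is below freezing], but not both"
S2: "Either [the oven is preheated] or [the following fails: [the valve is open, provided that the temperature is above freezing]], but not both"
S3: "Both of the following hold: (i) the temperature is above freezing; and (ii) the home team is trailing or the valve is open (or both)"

Let H = "the match is cancelled" (T), P = "the oven is preheated" (F), L = "the temperature is below freezing" (T), S = "the valve is open" (F), R = "the home team is leading" (F).

S1: Formalization: ~(H -> ~P) xor L

~P = ~F = T
H -> ~P = T -> T = T
~(H -> ~P) = ~T = F
~(H -> ~P) xor L = F xor T = T
Thus S1 is true.

S2: This is P xor ~(~L -> S).

~L = ~T = F
~L -> S = F -> F = T
~(~L -> S) = ~T = F
P xor ~(~L -> S) = F xor F = F
Thus S2 is false.

S3: Formalization: ~L & (~R | S)

~L = ~T = F
~R = ~F = T
~R | S = T | F = T
~L & (~R | S) = F & T = F
Thus S3 is false.

Count: 1.

1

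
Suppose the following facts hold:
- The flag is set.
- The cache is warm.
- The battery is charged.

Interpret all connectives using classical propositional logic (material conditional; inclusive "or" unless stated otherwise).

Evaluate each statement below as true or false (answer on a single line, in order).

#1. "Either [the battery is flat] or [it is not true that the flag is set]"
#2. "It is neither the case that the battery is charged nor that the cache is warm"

#1 false / #2 false

Let M = "the battery is charged" (True), G = "the flag is set" (True), L = "the cache is warm" (True).

#1: Parsed as not M or not G

not M = not True = False
not G = not True = False
not M or not G = False or False = False
Hence #1 is false.

#2: This is M nor L.

M nor L = True nor True = False
So #2 is false.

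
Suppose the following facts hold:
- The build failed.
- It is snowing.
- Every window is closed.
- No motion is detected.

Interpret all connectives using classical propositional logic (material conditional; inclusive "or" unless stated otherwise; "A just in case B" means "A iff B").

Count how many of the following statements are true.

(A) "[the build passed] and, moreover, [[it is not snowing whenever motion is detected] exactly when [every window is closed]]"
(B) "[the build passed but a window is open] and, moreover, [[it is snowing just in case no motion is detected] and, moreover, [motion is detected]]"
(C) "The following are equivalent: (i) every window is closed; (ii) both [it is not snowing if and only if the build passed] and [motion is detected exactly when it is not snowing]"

1

Let P = "the build passed" (False), S = "motion is detected" (False), Q = "it is snowing" (True), R = "a window is open" (False).

(A): Parsed as P and ((S -> not Q) iff not R)

not Q = not True = False
S -> not Q = False -> False = True
not R = not False = True
(S -> not Q) iff not R = True iff True = True
P and ((S -> not Q) iff not R) = False and True = False
Thus (A) is false.

(B): This is (P and R) and ((Q iff not S) and S).

P and R = False and False = False
not S = not False = True
Q iff not S = True iff True = True
(Q iff not S) and S = True and False = False
(P and R) and ((Q iff not S) and S) = False and False = False
Hence (B) is false.

(C): Formalization: not R iff ((not Q iff P) and (S iff not Q))

not R = not False = True
not Q = not True = False
not Q iff P = False iff False = True
not Q = not True = False
S iff not Q = False iff False = True
(not Q iff P) and (S iff not Q) = True and True = True
not R iff ((not Q iff P) and (S iff not Q)) = True iff True = True
Thus (C) is true.

Count: 1.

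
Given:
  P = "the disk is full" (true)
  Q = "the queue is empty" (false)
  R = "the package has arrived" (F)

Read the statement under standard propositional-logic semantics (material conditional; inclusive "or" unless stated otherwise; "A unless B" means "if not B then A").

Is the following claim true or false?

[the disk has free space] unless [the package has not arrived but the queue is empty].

false

Values: P=True, R=False, Q=False.
In symbols: not P or (not R and Q)

not P = not True = False
not R = not False = True
not R and Q = True and False = False
not P or (not R and Q) = False or False = False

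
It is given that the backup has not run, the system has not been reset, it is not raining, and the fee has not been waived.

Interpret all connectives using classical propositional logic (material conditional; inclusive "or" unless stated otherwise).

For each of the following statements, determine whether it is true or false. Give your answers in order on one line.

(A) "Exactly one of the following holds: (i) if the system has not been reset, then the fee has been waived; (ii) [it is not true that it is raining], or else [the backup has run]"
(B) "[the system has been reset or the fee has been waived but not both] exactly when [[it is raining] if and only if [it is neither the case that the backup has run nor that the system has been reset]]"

Let Q = "the system has been reset" (F), S = "the fee has been waived" (F), R = "it is raining" (F), P = "the backup has run" (F).

(A): Formalization: (¬Q → S) ⊕ (¬R ∨ P)

¬Q = ¬F = T
¬Q → S = T → F = F
¬R = ¬F = T
¬R ∨ P = T ∨ F = T
(¬Q → S) ⊕ (¬R ∨ P) = F ⊕ T = T
So (A) is true.

(B): Parsed as (Q ⊕ S) ↔ (R ↔ (P ↓ Q))

Q ⊕ S = F ⊕ F = F
P ↓ Q = F ↓ F = T
R ↔ (P ↓ Q) = F ↔ T = F
(Q ⊕ S) ↔ (R ↔ (P ↓ Q)) = F ↔ F = T
Thus (B) is true.

(A) true / (B) true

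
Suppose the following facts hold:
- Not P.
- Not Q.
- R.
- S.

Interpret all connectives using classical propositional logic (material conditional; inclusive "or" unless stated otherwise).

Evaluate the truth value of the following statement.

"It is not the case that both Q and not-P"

Parsed as Q nand not P

not P = not False = True
Q nand not P = False nand True = True

true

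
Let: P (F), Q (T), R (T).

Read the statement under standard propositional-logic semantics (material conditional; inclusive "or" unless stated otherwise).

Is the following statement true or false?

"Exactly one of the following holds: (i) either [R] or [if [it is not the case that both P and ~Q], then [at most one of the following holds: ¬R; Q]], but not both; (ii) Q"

True.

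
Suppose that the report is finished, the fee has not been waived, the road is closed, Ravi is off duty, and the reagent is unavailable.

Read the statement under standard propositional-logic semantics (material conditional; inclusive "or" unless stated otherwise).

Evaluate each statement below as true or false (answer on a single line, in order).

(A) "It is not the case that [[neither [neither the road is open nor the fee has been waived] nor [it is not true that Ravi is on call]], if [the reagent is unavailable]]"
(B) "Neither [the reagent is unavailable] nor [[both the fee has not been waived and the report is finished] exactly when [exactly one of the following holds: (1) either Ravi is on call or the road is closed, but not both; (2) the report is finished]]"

(A) True, (B) False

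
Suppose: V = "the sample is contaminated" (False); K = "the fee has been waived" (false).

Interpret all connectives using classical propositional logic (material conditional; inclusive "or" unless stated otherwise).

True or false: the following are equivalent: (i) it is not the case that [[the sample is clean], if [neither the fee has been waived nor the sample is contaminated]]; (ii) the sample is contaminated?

Formalization: not ((K nor V) -> not V) iff V

K nor V = False nor False = True
not V = not False = True
(K nor V) -> not V = True -> True = True
not ((K nor V) -> not V) = not True = False
not ((K nor V) -> not V) iff V = False iff False = True

True.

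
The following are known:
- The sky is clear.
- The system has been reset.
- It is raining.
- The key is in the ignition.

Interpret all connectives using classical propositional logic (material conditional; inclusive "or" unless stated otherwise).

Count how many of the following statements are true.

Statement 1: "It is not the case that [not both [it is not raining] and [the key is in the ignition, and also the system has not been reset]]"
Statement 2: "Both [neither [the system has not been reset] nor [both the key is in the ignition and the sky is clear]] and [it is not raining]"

0

Let L = "it is raining" (T), G = "the key is in the ignition" (T), M = "the system has been reset" (T), Q = "the sky is overcast" (F).

Statement 1: This is ¬(¬L ↑ (G ∧ ¬M)).

¬L = ¬T = F
¬M = ¬T = F
G ∧ ¬M = T ∧ F = F
¬L ↑ (G ∧ ¬M) = F ↑ F = T
¬(¬L ↑ (G ∧ ¬M)) = ¬T = F
Hence Statement 1 is false.

Statement 2: In symbols: (¬M ↓ (G ∧ ¬Q)) ∧ ¬L

¬M = ¬T = F
¬Q = ¬F = T
G ∧ ¬Q = T ∧ T = T
¬M ↓ (G ∧ ¬Q) = F ↓ T = F
¬L = ¬T = F
(¬M ↓ (G ∧ ¬Q)) ∧ ¬L = F ∧ F = F
Thus Statement 2 is false.

0 of the 2 statements are true (none).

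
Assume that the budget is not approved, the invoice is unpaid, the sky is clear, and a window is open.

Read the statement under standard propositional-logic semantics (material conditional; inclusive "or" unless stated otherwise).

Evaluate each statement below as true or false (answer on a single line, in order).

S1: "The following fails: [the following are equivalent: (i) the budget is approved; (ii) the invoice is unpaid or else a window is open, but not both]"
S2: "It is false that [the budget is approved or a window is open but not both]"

S1 F, S2 F

Let R = "the budget is approved" (False), V = "the invoice is paid" (False), G = "a window is open" (True).

S1: Parsed as not (R iff (not V xor G))

not V = not False = True
not V xor G = True xor True = False
R iff (not V xor G) = False iff False = True
not (R iff (not V xor G)) = not True = False
So S1 is false.

S2: Parsed as not (R xor G)

R xor G = False xor True = True
not (R xor G) = not True = False
Hence S2 is false.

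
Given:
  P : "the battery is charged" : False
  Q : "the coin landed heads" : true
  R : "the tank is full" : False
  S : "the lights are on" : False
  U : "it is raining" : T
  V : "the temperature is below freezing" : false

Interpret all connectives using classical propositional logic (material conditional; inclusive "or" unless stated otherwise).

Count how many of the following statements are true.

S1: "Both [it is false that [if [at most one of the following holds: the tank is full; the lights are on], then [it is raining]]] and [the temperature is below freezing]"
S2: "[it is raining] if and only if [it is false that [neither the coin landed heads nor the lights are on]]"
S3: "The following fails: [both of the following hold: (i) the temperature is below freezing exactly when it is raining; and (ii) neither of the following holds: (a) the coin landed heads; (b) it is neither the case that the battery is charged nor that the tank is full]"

2

S1: Formalization: ¬((R ↑ S) → U) ∧ V

R ↑ S = F ↑ F = T
(R ↑ S) → U = T → T = T
¬((R ↑ S) → U) = ¬T = F
¬((R ↑ S) → U) ∧ V = F ∧ F = F
Thus S1 is false.

S2: In symbols: U ↔ ¬(Q ↓ S)

Q ↓ S = T ↓ F = F
¬(Q ↓ S) = ¬F = T
U ↔ ¬(Q ↓ S) = T ↔ T = T
So S2 is true.

S3: This is ¬((V ↔ U) ∧ (Q ↓ (P ↓ R))).

V ↔ U = F ↔ T = F
P ↓ R = F ↓ F = T
Q ↓ (P ↓ R) = T ↓ T = F
(V ↔ U) ∧ (Q ↓ (P ↓ R)) = F ∧ F = F
¬((V ↔ U) ∧ (Q ↓ (P ↓ R))) = ¬F = T
Hence S3 is true.

Count: 2.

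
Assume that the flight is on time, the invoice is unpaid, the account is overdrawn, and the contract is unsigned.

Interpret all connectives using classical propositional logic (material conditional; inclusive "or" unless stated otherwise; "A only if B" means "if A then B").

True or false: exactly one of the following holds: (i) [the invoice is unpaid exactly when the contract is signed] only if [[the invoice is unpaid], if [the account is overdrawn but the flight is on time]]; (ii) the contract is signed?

The statement is true.

Let L = "the invoice is paid" (False), S = "the contract is signed" (False), H = "the account is overdrawn" (True), K = "the flight is delayed" (False).
In symbols: ((not L iff S) -> ((H and not K) -> not L)) xor S

not L = not False = True
not L iff S = True iff False = False
not K = not False = True
H and not K = True and True = True
not L = not False = True
(H and not K) -> not L = True -> True = True
(not L iff S) -> ((H and not K) -> not L) = False -> True = True
((not L iff S) -> ((H and not K) -> not L)) xor S = True xor False = True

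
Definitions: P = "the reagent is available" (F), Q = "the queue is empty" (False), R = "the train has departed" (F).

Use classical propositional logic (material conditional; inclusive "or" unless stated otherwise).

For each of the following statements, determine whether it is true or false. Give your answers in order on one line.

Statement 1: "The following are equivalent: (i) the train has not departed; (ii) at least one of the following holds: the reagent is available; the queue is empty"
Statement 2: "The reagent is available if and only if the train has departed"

Statement 1 False, Statement 2 True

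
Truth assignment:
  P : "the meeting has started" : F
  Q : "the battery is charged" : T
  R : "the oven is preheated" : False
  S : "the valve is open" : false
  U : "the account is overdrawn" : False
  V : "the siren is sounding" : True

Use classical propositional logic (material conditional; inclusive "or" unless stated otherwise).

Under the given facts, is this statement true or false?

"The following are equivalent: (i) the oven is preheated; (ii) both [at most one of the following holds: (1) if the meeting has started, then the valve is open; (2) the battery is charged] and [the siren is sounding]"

The statement is true.

Values: R=F, P=F, S=F, Q=T, V=T.
In symbols: R <-> (((P -> S) nand Q) & V)

P -> S = F -> F = T
(P -> S) nand Q = T nand T = F
((P -> S) nand Q) & V = F & T = F
R <-> (((P -> S) nand Q) & V) = F <-> F = T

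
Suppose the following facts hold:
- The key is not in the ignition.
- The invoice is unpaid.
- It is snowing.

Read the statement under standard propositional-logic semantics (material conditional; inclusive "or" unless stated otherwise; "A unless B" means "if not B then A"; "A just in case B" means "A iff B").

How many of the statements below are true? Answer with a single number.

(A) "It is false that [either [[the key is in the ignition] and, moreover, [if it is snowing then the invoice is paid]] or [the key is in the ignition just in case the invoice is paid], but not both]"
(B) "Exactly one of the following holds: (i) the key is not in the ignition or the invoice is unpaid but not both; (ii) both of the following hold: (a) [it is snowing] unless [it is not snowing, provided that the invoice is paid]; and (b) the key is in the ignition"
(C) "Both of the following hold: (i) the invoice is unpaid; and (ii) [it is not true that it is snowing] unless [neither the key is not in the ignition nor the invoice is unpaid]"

0

Let H = "the key is in the ignition" (F), W = "it is snowing" (T), V = "the invoice is paid" (F).

(A): This is ~((H & (W -> V)) xor (H <-> V)).

W -> V = T -> F = F
H & (W -> V) = F & F = F
H <-> V = F <-> F = T
(H & (W -> V)) xor (H <-> V) = F xor T = T
~((H & (W -> V)) xor (H <-> V)) = ~T = F
Thus (A) is false.

(B): Parsed as (~H xor ~V) xor ((W | (V -> ~W)) & H)

~H = ~F = T
~V = ~F = T
~H xor ~V = T xor T = F
~W = ~T = F
V -> ~W = F -> F = T
W | (V -> ~W) = T | T = T
(W | (V -> ~W)) & H = T & F = F
(~H xor ~V) xor ((W | (V -> ~W)) & H) = F xor F = F
Thus (B) is false.

(C): Parsed as ~V & (~W | (~H nor ~V))

~V = ~F = T
~W = ~T = F
~H = ~F = T
~V = ~F = T
~H nor ~V = T nor T = F
~W | (~H nor ~V) = F | F = F
~V & (~W | (~H nor ~V)) = T & F = F
Thus (C) is false.

0 of the 3 statements are true (none).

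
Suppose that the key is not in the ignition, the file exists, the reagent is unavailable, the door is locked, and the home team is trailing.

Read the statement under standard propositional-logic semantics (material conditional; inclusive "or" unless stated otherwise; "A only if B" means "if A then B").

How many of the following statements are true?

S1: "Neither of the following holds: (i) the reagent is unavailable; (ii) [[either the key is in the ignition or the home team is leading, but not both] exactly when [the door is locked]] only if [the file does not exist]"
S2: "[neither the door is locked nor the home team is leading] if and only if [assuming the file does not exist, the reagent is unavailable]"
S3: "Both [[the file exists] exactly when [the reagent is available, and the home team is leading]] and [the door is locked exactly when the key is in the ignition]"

0

Let D = "the reagent is available" (False), N = "the key is in the ignition" (False), M = "the home team is leading" (False), L = "the door is locked" (True), S = "the file exists" (True).

S1: Parsed as not D nor (((N xor M) iff L) -> not S)

not D = not False = True
N xor M = False xor False = False
(N xor M) iff L = False iff True = False
not S = not True = False
((N xor M) iff L) -> not S = False -> False = True
not D nor (((N xor M) iff L) -> not S) = True nor True = False
So S1 is false.

S2: Formalization: (L nor M) iff (not S -> not D)

L nor M = True nor False = False
not S = not True = False
not D = not False = True
not S -> not D = False -> True = True
(L nor M) iff (not S -> not D) = False iff True = False
Hence S2 is false.

S3: In symbols: (S iff (D and M)) and (L iff N)

D and M = False and False = False
S iff (D and M) = True iff False = False
L iff N = True iff False = False
(S iff (D and M)) and (L iff N) = False and False = False
Hence S3 is false.

Count: 0.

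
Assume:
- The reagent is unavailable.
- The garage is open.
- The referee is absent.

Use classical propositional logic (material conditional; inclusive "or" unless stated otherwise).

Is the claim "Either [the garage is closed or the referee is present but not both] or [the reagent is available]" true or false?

Let Q = "the garage is closed" (F), R = "the referee is present" (F), P = "the reagent is available" (F).
Parsed as (Q ⊕ R) ∨ P

Q ⊕ R = F ⊕ F = F
(Q ⊕ R) ∨ P = F ∨ F = F

false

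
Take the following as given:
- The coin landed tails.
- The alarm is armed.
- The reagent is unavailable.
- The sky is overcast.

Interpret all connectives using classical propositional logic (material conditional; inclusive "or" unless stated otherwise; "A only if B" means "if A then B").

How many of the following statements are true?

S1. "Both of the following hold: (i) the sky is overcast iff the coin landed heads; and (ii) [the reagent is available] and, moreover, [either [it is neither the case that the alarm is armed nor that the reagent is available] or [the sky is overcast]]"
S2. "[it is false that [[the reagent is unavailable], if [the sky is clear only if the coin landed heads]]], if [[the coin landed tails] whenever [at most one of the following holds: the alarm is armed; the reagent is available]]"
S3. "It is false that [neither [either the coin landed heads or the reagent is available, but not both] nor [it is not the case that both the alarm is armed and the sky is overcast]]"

Let S = "the sky is overcast" (True), P = "the coin landed heads" (False), R = "the reagent is available" (False), Q = "the alarm is armed" (True).

S1: Parsed as (S iff P) and (R and ((Q nor R) or S))

S iff P = True iff False = False
Q nor R = True nor False = False
(Q nor R) or S = False or True = True
R and ((Q nor R) or S) = False and True = False
(S iff P) and (R and ((Q nor R) or S)) = False and False = False
Thus S1 is false.

S2: Parsed as ((Q nand R) -> not P) -> not ((not S -> P) -> not R)

Q nand R = True nand False = True
not P = not False = True
(Q nand R) -> not P = True -> True = True
not S = not True = False
not S -> P = False -> False = True
not R = not False = True
(not S -> P) -> not R = True -> True = True
not ((not S -> P) -> not R) = not True = False
((Q nand R) -> not P) -> not ((not S -> P) -> not R) = True -> False = False
Thus S2 is false.

S3: This is not ((P xor R) nor (Q nand S)).

P xor R = False xor False = False
Q nand S = True nand True = False
(P xor R) nor (Q nand S) = False nor False = True
not ((P xor R) nor (Q nand S)) = not True = False
So S3 is false.

True statements: 0 (none).

0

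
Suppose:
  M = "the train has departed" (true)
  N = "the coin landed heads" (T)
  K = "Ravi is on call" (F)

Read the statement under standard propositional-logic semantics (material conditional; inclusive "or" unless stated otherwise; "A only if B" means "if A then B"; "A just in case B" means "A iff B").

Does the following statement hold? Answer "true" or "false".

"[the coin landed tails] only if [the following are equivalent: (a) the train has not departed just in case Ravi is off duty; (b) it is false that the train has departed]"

True.

This is ~N -> ((~M <-> ~K) <-> ~M).

~N = ~T = F
~M = ~T = F
~K = ~F = T
~M <-> ~K = F <-> T = F
~M = ~T = F
(~M <-> ~K) <-> ~M = F <-> F = T
~N -> ((~M <-> ~K) <-> ~M) = F -> T = T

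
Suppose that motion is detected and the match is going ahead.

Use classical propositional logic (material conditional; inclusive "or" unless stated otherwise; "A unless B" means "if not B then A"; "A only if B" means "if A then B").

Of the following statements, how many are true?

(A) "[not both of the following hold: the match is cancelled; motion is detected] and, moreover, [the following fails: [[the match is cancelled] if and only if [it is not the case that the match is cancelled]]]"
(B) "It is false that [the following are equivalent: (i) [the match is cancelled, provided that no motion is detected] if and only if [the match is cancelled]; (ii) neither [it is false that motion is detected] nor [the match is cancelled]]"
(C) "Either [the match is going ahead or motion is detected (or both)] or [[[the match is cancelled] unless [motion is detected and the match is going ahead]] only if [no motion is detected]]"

Let D = "the match is cancelled" (F), U = "motion is detected" (T).

(A): This is (D nand U) & ~(D <-> ~D).

D nand U = F nand T = T
~D = ~F = T
D <-> ~D = F <-> T = F
~(D <-> ~D) = ~F = T
(D nand U) & ~(D <-> ~D) = T & T = T
Hence (A) is true.

(B): Formalization: ~(((~U -> D) <-> D) <-> (~U nor D))

~U = ~T = F
~U -> D = F -> F = T
(~U -> D) <-> D = T <-> F = F
~U = ~T = F
~U nor D = F nor F = T
((~U -> D) <-> D) <-> (~U nor D) = F <-> T = F
~(((~U -> D) <-> D) <-> (~U nor D)) = ~F = T
Thus (B) is true.

(C): This is (~D | U) | ((D | (U & ~D)) -> ~U).

~D = ~F = T
~D | U = T | T = T
~D = ~F = T
U & ~D = T & T = T
D | (U & ~D) = F | T = T
~U = ~T = F
(D | (U & ~D)) -> ~U = T -> F = F
(~D | U) | ((D | (U & ~D)) -> ~U) = T | F = T
Thus (C) is true.

True statements: 3.

3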